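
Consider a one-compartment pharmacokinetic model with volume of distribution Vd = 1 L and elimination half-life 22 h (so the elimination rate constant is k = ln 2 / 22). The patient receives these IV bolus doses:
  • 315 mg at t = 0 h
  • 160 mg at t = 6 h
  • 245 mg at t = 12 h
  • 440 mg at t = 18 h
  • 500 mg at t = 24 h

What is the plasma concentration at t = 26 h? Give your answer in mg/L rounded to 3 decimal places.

k = ln 2 / 22 = 0.03151 per h
Dose 1 (315 mg at t=0 h): 315·exp(−0.03151·26) = 138.851 mg/L
Dose 2 (160 mg at t=6 h): 160·exp(−0.03151·20) = 85.203 mg/L
Dose 3 (245 mg at t=12 h): 245·exp(−0.03151·14) = 157.616 mg/L
Dose 4 (440 mg at t=18 h): 440·exp(−0.03151·8) = 341.969 mg/L
Dose 5 (500 mg at t=24 h): 500·exp(−0.03151·2) = 469.465 mg/L
C(26) = 138.851 + 85.203 + 157.616 + 341.969 + 469.465 = 1193.105 mg/L

1193.105 mg/L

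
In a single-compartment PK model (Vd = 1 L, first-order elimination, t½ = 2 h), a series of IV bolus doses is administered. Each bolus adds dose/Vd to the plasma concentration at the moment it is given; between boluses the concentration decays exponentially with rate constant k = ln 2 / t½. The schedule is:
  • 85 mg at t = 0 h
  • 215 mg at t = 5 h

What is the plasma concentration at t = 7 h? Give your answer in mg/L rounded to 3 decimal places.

115.013 mg/L

k = ln 2 / 2 = 0.34657 per h
Dose 1 (85 mg at t=0 h): 85·exp(−0.34657·7) = 7.513 mg/L
Dose 2 (215 mg at t=5 h): 215·exp(−0.34657·2) = 107.500 mg/L
C(7) = 7.513 + 107.500 = 115.013 mg/L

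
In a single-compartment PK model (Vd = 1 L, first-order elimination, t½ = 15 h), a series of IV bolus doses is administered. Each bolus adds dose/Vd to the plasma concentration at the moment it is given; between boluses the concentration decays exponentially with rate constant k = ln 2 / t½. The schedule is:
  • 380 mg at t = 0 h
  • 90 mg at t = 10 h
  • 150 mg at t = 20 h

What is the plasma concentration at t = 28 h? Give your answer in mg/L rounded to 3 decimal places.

247.017 mg/L

k = ln 2 / 15 = 0.04621 per h
Dose 1 (380 mg at t=0 h): 380·exp(−0.04621·28) = 104.198 mg/L
Dose 2 (90 mg at t=10 h): 90·exp(−0.04621·18) = 39.175 mg/L
Dose 3 (150 mg at t=20 h): 150·exp(−0.04621·8) = 103.643 mg/L
C(28) = 104.198 + 39.175 + 103.643 = 247.017 mg/L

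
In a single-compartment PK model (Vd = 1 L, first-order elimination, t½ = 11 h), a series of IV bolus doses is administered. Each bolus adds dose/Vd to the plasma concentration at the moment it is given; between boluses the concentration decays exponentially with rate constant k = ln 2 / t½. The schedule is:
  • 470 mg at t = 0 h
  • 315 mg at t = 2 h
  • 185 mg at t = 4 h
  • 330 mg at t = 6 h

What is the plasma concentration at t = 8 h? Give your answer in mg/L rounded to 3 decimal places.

k = ln 2 / 11 = 0.06301 per h
Dose 1 (470 mg at t=0 h): 470·exp(−0.06301·8) = 283.901 mg/L
Dose 2 (315 mg at t=2 h): 315·exp(−0.06301·6) = 215.830 mg/L
Dose 3 (185 mg at t=4 h): 185·exp(−0.06301·4) = 143.783 mg/L
Dose 4 (330 mg at t=6 h): 330·exp(−0.06301·2) = 290.925 mg/L
C(8) = 283.901 + 215.830 + 143.783 + 290.925 = 934.439 mg/L

934.439 mg/L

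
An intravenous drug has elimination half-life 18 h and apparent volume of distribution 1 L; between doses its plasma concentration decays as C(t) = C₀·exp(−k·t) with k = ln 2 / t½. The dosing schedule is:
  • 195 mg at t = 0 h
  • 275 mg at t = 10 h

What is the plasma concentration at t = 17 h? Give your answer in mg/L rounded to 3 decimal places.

k = ln 2 / 18 = 0.03851 per h
Dose 1 (195 mg at t=0 h): 195·exp(−0.03851·17) = 101.328 mg/L
Dose 2 (275 mg at t=10 h): 275·exp(−0.03851·7) = 210.022 mg/L
C(17) = 101.328 + 210.022 = 311.350 mg/L

311.350 mg/L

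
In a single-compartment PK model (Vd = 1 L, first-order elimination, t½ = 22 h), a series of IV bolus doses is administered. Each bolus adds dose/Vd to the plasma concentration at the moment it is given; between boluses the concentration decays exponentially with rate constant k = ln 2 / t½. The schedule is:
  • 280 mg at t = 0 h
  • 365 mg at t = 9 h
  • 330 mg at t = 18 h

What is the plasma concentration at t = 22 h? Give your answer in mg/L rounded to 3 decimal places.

k = ln 2 / 22 = 0.03151 per h
Dose 1 (280 mg at t=0 h): 280·exp(−0.03151·22) = 140.000 mg/L
Dose 2 (365 mg at t=9 h): 365·exp(−0.03151·13) = 242.332 mg/L
Dose 3 (330 mg at t=18 h): 330·exp(−0.03151·4) = 290.925 mg/L
C(22) = 140.000 + 242.332 + 290.925 = 673.258 mg/L

673.258 mg/L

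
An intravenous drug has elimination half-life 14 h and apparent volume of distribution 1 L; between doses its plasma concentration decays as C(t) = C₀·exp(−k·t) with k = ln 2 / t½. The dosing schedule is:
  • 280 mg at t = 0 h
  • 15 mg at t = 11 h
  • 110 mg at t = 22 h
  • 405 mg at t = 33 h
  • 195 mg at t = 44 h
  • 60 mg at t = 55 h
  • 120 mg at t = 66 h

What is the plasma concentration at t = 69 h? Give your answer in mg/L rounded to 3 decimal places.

278.907 mg/L

k = ln 2 / 14 = 0.04951 per h
Dose 1 (280 mg at t=0 h): 280·exp(−0.04951·69) = 9.194 mg/L
Dose 2 (15 mg at t=11 h): 15·exp(−0.04951·58) = 0.849 mg/L
Dose 3 (110 mg at t=22 h): 110·exp(−0.04951·47) = 10.735 mg/L
Dose 4 (405 mg at t=33 h): 405·exp(−0.04951·36) = 68.136 mg/L
Dose 5 (195 mg at t=44 h): 195·exp(−0.04951·25) = 56.556 mg/L
Dose 6 (60 mg at t=55 h): 60·exp(−0.04951·14) = 30.000 mg/L
Dose 7 (120 mg at t=66 h): 120·exp(−0.04951·3) = 103.437 mg/L
C(69) = 9.194 + 0.849 + 10.735 + 68.136 + 56.556 + 30.000 + 103.437 = 278.907 mg/L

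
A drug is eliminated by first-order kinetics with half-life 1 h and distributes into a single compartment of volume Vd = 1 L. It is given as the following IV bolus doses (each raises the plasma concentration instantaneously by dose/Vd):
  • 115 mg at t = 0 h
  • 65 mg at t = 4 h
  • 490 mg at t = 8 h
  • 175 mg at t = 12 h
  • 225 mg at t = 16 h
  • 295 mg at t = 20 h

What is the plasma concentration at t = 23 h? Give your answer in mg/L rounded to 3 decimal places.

k = ln 2 / 1 = 0.69315 per h
Dose 1 (115 mg at t=0 h): 115·exp(−0.69315·23) = 0.000 mg/L
Dose 2 (65 mg at t=4 h): 65·exp(−0.69315·19) = 0.000 mg/L
Dose 3 (490 mg at t=8 h): 490·exp(−0.69315·15) = 0.015 mg/L
Dose 4 (175 mg at t=12 h): 175·exp(−0.69315·11) = 0.085 mg/L
Dose 5 (225 mg at t=16 h): 225·exp(−0.69315·7) = 1.758 mg/L
Dose 6 (295 mg at t=20 h): 295·exp(−0.69315·3) = 36.875 mg/L
C(23) = 0.000 + 0.000 + 0.015 + 0.085 + 1.758 + 36.875 = 38.733 mg/L

38.733 mg/L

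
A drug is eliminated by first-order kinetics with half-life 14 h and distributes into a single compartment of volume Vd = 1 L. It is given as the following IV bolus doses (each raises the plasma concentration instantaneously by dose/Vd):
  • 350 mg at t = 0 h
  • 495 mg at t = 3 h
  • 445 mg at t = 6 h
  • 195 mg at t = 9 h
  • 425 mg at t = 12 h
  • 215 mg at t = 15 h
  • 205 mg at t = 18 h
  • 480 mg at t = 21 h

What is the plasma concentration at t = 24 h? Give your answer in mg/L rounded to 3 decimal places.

k = ln 2 / 14 = 0.04951 per h
Dose 1 (350 mg at t=0 h): 350·exp(−0.04951·24) = 106.664 mg/L
Dose 2 (495 mg at t=3 h): 495·exp(−0.04951·21) = 175.009 mg/L
Dose 3 (445 mg at t=6 h): 445·exp(−0.04951·18) = 182.525 mg/L
Dose 4 (195 mg at t=9 h): 195·exp(−0.04951·15) = 92.790 mg/L
Dose 5 (425 mg at t=12 h): 425·exp(−0.04951·12) = 234.619 mg/L
Dose 6 (215 mg at t=15 h): 215·exp(−0.04951·9) = 137.695 mg/L
Dose 7 (205 mg at t=18 h): 205·exp(−0.04951·6) = 152.314 mg/L
Dose 8 (480 mg at t=21 h): 480·exp(−0.04951·3) = 413.747 mg/L
C(24) = 106.664 + 175.009 + 182.525 + 92.790 + 234.619 + 137.695 + 152.314 + 413.747 = 1495.363 mg/L

1495.363 mg/L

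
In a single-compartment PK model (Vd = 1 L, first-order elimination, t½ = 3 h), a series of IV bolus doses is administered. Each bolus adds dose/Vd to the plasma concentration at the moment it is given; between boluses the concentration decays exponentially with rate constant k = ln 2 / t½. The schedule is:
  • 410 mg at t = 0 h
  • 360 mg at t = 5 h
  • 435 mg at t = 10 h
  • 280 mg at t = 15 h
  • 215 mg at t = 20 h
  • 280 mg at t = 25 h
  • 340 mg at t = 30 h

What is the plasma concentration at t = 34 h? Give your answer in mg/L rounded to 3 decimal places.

k = ln 2 / 3 = 0.23105 per h
Dose 1 (410 mg at t=0 h): 410·exp(−0.23105·34) = 0.159 mg/L
Dose 2 (360 mg at t=5 h): 360·exp(−0.23105·29) = 0.443 mg/L
Dose 3 (435 mg at t=10 h): 435·exp(−0.23105·24) = 1.699 mg/L
Dose 4 (280 mg at t=15 h): 280·exp(−0.23105·19) = 3.472 mg/L
Dose 5 (215 mg at t=20 h): 215·exp(−0.23105·14) = 8.465 mg/L
Dose 6 (280 mg at t=25 h): 280·exp(−0.23105·9) = 35.000 mg/L
Dose 7 (340 mg at t=30 h): 340·exp(−0.23105·4) = 134.929 mg/L
C(34) = 0.159 + 0.443 + 1.699 + 3.472 + 8.465 + 35.000 + 134.929 = 184.168 mg/L

184.168 mg/L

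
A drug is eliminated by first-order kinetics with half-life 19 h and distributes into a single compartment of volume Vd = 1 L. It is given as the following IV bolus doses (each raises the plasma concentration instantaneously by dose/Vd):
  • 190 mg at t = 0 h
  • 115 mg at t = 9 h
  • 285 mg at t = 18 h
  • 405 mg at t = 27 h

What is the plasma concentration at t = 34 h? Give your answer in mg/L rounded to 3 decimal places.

573.865 mg/L

k = ln 2 / 19 = 0.03648 per h
Dose 1 (190 mg at t=0 h): 190·exp(−0.03648·34) = 54.963 mg/L
Dose 2 (115 mg at t=9 h): 115·exp(−0.03648·25) = 46.196 mg/L
Dose 3 (285 mg at t=18 h): 285·exp(−0.03648·16) = 158.981 mg/L
Dose 4 (405 mg at t=27 h): 405·exp(−0.03648·7) = 313.725 mg/L
C(34) = 54.963 + 46.196 + 158.981 + 313.725 = 573.865 mg/L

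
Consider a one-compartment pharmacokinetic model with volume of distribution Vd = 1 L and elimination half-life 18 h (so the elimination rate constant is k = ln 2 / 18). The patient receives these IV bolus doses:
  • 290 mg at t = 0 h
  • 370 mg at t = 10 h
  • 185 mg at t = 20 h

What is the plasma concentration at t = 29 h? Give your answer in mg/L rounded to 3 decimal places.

k = ln 2 / 18 = 0.03851 per h
Dose 1 (290 mg at t=0 h): 290·exp(−0.03851·29) = 94.930 mg/L
Dose 2 (370 mg at t=10 h): 370·exp(−0.03851·19) = 178.011 mg/L
Dose 3 (185 mg at t=20 h): 185·exp(−0.03851·9) = 130.815 mg/L
C(29) = 94.930 + 178.011 + 130.815 = 403.757 mg/L

403.757 mg/L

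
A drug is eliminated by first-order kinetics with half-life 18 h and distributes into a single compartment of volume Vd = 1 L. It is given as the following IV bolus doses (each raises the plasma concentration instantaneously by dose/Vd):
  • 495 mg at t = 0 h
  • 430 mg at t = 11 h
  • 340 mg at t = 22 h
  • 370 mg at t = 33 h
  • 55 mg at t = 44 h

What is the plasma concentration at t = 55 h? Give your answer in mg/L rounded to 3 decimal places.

k = ln 2 / 18 = 0.03851 per h
Dose 1 (495 mg at t=0 h): 495·exp(−0.03851·55) = 59.538 mg/L
Dose 2 (430 mg at t=11 h): 430·exp(−0.03851·44) = 78.998 mg/L
Dose 3 (340 mg at t=22 h): 340·exp(−0.03851·33) = 95.409 mg/L
Dose 4 (370 mg at t=33 h): 370·exp(−0.03851·22) = 158.590 mg/L
Dose 5 (55 mg at t=44 h): 55·exp(−0.03851·11) = 36.008 mg/L
C(55) = 59.538 + 78.998 + 95.409 + 158.590 + 36.008 = 428.543 mg/L

428.543 mg/L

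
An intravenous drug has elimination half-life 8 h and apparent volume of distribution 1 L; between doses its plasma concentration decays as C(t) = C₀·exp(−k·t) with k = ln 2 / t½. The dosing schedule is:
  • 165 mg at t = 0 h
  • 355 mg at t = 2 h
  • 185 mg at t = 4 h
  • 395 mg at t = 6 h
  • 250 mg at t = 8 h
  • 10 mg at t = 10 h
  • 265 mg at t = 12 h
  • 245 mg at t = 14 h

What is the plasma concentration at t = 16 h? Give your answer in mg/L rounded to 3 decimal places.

902.626 mg/L

k = ln 2 / 8 = 0.08664 per h
Dose 1 (165 mg at t=0 h): 165·exp(−0.08664·16) = 41.250 mg/L
Dose 2 (355 mg at t=2 h): 355·exp(−0.08664·14) = 105.542 mg/L
Dose 3 (185 mg at t=4 h): 185·exp(−0.08664·12) = 65.407 mg/L
Dose 4 (395 mg at t=6 h): 395·exp(−0.08664·10) = 166.077 mg/L
Dose 5 (250 mg at t=8 h): 250·exp(−0.08664·8) = 125.000 mg/L
Dose 6 (10 mg at t=10 h): 10·exp(−0.08664·6) = 5.946 mg/L
Dose 7 (265 mg at t=12 h): 265·exp(−0.08664·4) = 187.383 mg/L
Dose 8 (245 mg at t=14 h): 245·exp(−0.08664·2) = 206.020 mg/L
C(16) = 41.250 + 105.542 + 65.407 + 166.077 + 125.000 + 5.946 + 187.383 + 206.020 = 902.626 mg/L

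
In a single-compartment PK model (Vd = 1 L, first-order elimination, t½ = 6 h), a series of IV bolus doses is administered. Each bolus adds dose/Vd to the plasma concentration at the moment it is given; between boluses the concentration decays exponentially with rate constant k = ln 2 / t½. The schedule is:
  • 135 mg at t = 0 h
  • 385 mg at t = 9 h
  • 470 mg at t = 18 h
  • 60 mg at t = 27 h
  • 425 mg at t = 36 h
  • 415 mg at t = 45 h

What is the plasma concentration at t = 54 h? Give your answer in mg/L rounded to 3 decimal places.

212.236 mg/L

k = ln 2 / 6 = 0.11552 per h
Dose 1 (135 mg at t=0 h): 135·exp(−0.11552·54) = 0.264 mg/L
Dose 2 (385 mg at t=9 h): 385·exp(−0.11552·45) = 2.127 mg/L
Dose 3 (470 mg at t=18 h): 470·exp(−0.11552·36) = 7.344 mg/L
Dose 4 (60 mg at t=27 h): 60·exp(−0.11552·27) = 2.652 mg/L
Dose 5 (425 mg at t=36 h): 425·exp(−0.11552·18) = 53.125 mg/L
Dose 6 (415 mg at t=45 h): 415·exp(−0.11552·9) = 146.725 mg/L
C(54) = 0.264 + 2.127 + 7.344 + 2.652 + 53.125 + 146.725 = 212.236 mg/L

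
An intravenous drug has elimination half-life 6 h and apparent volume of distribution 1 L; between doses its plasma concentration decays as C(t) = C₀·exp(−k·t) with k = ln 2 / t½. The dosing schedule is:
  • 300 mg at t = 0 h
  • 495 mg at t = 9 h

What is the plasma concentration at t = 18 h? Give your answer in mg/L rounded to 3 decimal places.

212.509 mg/L

k = ln 2 / 6 = 0.11552 per h
Dose 1 (300 mg at t=0 h): 300·exp(−0.11552·18) = 37.500 mg/L
Dose 2 (495 mg at t=9 h): 495·exp(−0.11552·9) = 175.009 mg/L
C(18) = 37.500 + 175.009 = 212.509 mg/L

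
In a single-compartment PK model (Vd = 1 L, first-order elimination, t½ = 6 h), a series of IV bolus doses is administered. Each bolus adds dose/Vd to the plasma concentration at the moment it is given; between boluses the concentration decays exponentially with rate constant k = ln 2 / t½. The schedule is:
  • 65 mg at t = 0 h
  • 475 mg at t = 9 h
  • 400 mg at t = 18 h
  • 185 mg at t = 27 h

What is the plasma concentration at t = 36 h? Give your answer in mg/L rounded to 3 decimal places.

137.415 mg/L

k = ln 2 / 6 = 0.11552 per h
Dose 1 (65 mg at t=0 h): 65·exp(−0.11552·36) = 1.016 mg/L
Dose 2 (475 mg at t=9 h): 475·exp(−0.11552·27) = 20.992 mg/L
Dose 3 (400 mg at t=18 h): 400·exp(−0.11552·18) = 50.000 mg/L
Dose 4 (185 mg at t=27 h): 185·exp(−0.11552·9) = 65.407 mg/L
C(36) = 1.016 + 20.992 + 50.000 + 65.407 = 137.415 mg/L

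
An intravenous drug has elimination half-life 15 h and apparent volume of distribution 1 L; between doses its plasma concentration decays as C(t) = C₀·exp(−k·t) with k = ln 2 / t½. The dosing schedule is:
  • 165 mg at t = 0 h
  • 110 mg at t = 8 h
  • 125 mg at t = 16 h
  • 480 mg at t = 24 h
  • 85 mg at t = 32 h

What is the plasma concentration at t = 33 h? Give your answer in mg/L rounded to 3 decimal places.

k = ln 2 / 15 = 0.04621 per h
Dose 1 (165 mg at t=0 h): 165·exp(−0.04621·33) = 35.910 mg/L
Dose 2 (110 mg at t=8 h): 110·exp(−0.04621·25) = 34.648 mg/L
Dose 3 (125 mg at t=16 h): 125·exp(−0.04621·17) = 56.983 mg/L
Dose 4 (480 mg at t=24 h): 480·exp(−0.04621·9) = 316.682 mg/L
Dose 5 (85 mg at t=32 h): 85·exp(−0.04621·1) = 81.162 mg/L
C(33) = 35.910 + 34.648 + 56.983 + 316.682 + 81.162 = 525.384 mg/L

525.384 mg/L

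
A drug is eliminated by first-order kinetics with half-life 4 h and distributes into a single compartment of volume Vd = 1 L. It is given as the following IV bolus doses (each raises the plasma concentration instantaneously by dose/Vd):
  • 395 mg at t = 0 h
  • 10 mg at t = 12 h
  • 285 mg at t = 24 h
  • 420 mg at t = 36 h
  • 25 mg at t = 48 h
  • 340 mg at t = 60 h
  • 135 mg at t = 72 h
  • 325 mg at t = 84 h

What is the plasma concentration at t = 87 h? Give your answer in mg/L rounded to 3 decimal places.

k = ln 2 / 4 = 0.17329 per h
Dose 1 (395 mg at t=0 h): 395·exp(−0.17329·87) = 0.000 mg/L
Dose 2 (10 mg at t=12 h): 10·exp(−0.17329·75) = 0.000 mg/L
Dose 3 (285 mg at t=24 h): 285·exp(−0.17329·63) = 0.005 mg/L
Dose 4 (420 mg at t=36 h): 420·exp(−0.17329·51) = 0.061 mg/L
Dose 5 (25 mg at t=48 h): 25·exp(−0.17329·39) = 0.029 mg/L
Dose 6 (340 mg at t=60 h): 340·exp(−0.17329·27) = 3.159 mg/L
Dose 7 (135 mg at t=72 h): 135·exp(−0.17329·15) = 10.034 mg/L
Dose 8 (325 mg at t=84 h): 325·exp(−0.17329·3) = 193.246 mg/L
C(87) = 0.000 + 0.000 + 0.005 + 0.061 + 0.029 + 3.159 + 10.034 + 193.246 = 206.534 mg/L

206.534 mg/L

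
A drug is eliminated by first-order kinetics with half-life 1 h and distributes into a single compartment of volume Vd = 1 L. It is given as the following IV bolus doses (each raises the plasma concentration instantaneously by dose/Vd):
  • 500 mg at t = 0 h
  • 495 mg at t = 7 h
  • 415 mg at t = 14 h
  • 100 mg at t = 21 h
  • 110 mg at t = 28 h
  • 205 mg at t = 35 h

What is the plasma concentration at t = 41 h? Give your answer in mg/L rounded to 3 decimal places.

k = ln 2 / 1 = 0.69315 per h
Dose 1 (500 mg at t=0 h): 500·exp(−0.69315·41) = 0.000 mg/L
Dose 2 (495 mg at t=7 h): 495·exp(−0.69315·34) = 0.000 mg/L
Dose 3 (415 mg at t=14 h): 415·exp(−0.69315·27) = 0.000 mg/L
Dose 4 (100 mg at t=21 h): 100·exp(−0.69315·20) = 0.000 mg/L
Dose 5 (110 mg at t=28 h): 110·exp(−0.69315·13) = 0.013 mg/L
Dose 6 (205 mg at t=35 h): 205·exp(−0.69315·6) = 3.203 mg/L
C(41) = 0.000 + 0.000 + 0.000 + 0.000 + 0.013 + 3.203 = 3.217 mg/L

3.217 mg/L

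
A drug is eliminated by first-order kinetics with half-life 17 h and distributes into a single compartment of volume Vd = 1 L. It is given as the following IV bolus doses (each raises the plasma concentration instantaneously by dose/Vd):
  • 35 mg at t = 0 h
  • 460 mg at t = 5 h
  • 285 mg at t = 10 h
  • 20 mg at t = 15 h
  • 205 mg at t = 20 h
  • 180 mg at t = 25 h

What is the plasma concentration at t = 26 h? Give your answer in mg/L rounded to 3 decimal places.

702.035 mg/L

k = ln 2 / 17 = 0.04077 per h
Dose 1 (35 mg at t=0 h): 35·exp(−0.04077·26) = 12.125 mg/L
Dose 2 (460 mg at t=5 h): 460·exp(−0.04077·21) = 195.388 mg/L
Dose 3 (285 mg at t=10 h): 285·exp(−0.04077·16) = 148.430 mg/L
Dose 4 (20 mg at t=15 h): 20·exp(−0.04077·11) = 12.772 mg/L
Dose 5 (205 mg at t=20 h): 205·exp(−0.04077·6) = 160.512 mg/L
Dose 6 (180 mg at t=25 h): 180·exp(−0.04077·1) = 172.808 mg/L
C(26) = 12.125 + 195.388 + 148.430 + 12.772 + 160.512 + 172.808 = 702.035 mg/L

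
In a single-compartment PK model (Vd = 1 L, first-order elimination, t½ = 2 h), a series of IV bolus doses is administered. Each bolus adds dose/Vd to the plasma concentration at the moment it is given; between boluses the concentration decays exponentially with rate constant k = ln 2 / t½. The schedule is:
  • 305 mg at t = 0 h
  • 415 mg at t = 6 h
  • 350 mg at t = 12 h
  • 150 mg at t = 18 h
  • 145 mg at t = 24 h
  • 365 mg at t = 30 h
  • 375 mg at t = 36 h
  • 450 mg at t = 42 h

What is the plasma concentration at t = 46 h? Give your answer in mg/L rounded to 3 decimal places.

k = ln 2 / 2 = 0.34657 per h
Dose 1 (305 mg at t=0 h): 305·exp(−0.34657·46) = 0.000 mg/L
Dose 2 (415 mg at t=6 h): 415·exp(−0.34657·40) = 0.000 mg/L
Dose 3 (350 mg at t=12 h): 350·exp(−0.34657·34) = 0.003 mg/L
Dose 4 (150 mg at t=18 h): 150·exp(−0.34657·28) = 0.009 mg/L
Dose 5 (145 mg at t=24 h): 145·exp(−0.34657·22) = 0.071 mg/L
Dose 6 (365 mg at t=30 h): 365·exp(−0.34657·16) = 1.426 mg/L
Dose 7 (375 mg at t=36 h): 375·exp(−0.34657·10) = 11.719 mg/L
Dose 8 (450 mg at t=42 h): 450·exp(−0.34657·4) = 112.500 mg/L
C(46) = 0.000 + 0.000 + 0.003 + 0.009 + 0.071 + 1.426 + 11.719 + 112.500 = 125.728 mg/L

125.728 mg/L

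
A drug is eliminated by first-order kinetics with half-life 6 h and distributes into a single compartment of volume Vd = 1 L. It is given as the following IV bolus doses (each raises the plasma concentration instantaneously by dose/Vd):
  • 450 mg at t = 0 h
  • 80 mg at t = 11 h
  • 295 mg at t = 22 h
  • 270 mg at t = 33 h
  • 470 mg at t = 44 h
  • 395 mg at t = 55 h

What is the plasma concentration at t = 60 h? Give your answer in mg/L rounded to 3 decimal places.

312.015 mg/L

k = ln 2 / 6 = 0.11552 per h
Dose 1 (450 mg at t=0 h): 450·exp(−0.11552·60) = 0.439 mg/L
Dose 2 (80 mg at t=11 h): 80·exp(−0.11552·49) = 0.278 mg/L
Dose 3 (295 mg at t=22 h): 295·exp(−0.11552·38) = 3.658 mg/L
Dose 4 (270 mg at t=33 h): 270·exp(−0.11552·27) = 11.932 mg/L
Dose 5 (470 mg at t=44 h): 470·exp(−0.11552·16) = 74.020 mg/L
Dose 6 (395 mg at t=55 h): 395·exp(−0.11552·5) = 221.686 mg/L
C(60) = 0.439 + 0.278 + 3.658 + 11.932 + 74.020 + 221.686 = 312.015 mg/L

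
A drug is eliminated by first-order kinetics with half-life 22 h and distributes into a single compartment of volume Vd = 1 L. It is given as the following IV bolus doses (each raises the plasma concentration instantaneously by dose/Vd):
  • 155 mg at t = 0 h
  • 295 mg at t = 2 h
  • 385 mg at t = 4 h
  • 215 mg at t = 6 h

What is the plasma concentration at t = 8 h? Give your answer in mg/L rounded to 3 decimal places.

905.936 mg/L

k = ln 2 / 22 = 0.03151 per h
Dose 1 (155 mg at t=0 h): 155·exp(−0.03151·8) = 120.466 mg/L
Dose 2 (295 mg at t=2 h): 295·exp(−0.03151·6) = 244.187 mg/L
Dose 3 (385 mg at t=4 h): 385·exp(−0.03151·4) = 339.413 mg/L
Dose 4 (215 mg at t=6 h): 215·exp(−0.03151·2) = 201.870 mg/L
C(8) = 120.466 + 244.187 + 339.413 + 201.870 = 905.936 mg/L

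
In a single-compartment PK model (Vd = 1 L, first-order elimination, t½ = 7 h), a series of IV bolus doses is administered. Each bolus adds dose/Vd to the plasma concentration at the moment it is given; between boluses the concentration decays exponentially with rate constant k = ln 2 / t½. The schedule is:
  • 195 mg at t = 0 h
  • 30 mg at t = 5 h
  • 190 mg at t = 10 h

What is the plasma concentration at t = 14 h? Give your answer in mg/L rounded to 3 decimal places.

k = ln 2 / 7 = 0.09902 per h
Dose 1 (195 mg at t=0 h): 195·exp(−0.09902·14) = 48.750 mg/L
Dose 2 (30 mg at t=5 h): 30·exp(−0.09902·9) = 12.305 mg/L
Dose 3 (190 mg at t=10 h): 190·exp(−0.09902·4) = 127.861 mg/L
C(14) = 48.750 + 12.305 + 127.861 = 188.916 mg/L

188.916 mg/L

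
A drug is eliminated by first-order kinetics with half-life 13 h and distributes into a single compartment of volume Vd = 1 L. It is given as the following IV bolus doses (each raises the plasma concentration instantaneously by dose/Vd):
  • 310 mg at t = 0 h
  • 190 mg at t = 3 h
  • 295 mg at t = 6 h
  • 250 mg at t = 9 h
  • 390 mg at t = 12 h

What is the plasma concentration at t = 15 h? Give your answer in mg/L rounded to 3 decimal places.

935.993 mg/L

k = ln 2 / 13 = 0.05332 per h
Dose 1 (310 mg at t=0 h): 310·exp(−0.05332·15) = 139.322 mg/L
Dose 2 (190 mg at t=3 h): 190·exp(−0.05332·12) = 100.203 mg/L
Dose 3 (295 mg at t=6 h): 295·exp(−0.05332·9) = 182.565 mg/L
Dose 4 (250 mg at t=9 h): 250·exp(−0.05332·6) = 181.553 mg/L
Dose 5 (390 mg at t=12 h): 390·exp(−0.05332·3) = 332.350 mg/L
C(15) = 139.322 + 100.203 + 182.565 + 181.553 + 332.350 = 935.993 mg/L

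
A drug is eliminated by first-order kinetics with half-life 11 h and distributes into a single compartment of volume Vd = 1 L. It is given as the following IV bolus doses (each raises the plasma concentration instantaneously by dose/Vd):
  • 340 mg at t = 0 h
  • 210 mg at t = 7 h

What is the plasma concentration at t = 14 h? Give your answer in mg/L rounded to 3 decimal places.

k = ln 2 / 11 = 0.06301 per h
Dose 1 (340 mg at t=0 h): 340·exp(−0.06301·14) = 140.718 mg/L
Dose 2 (210 mg at t=7 h): 210·exp(−0.06301·7) = 135.100 mg/L
C(14) = 140.718 + 135.100 = 275.818 mg/L

275.818 mg/L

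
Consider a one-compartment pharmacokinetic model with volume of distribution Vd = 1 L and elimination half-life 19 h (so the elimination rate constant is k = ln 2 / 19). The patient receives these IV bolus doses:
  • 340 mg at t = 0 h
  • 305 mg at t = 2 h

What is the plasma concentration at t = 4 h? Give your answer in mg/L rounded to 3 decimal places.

k = ln 2 / 19 = 0.03648 per h
Dose 1 (340 mg at t=0 h): 340·exp(−0.03648·4) = 293.835 mg/L
Dose 2 (305 mg at t=2 h): 305·exp(−0.03648·2) = 283.539 mg/L
C(4) = 293.835 + 283.539 = 577.374 mg/L

577.374 mg/L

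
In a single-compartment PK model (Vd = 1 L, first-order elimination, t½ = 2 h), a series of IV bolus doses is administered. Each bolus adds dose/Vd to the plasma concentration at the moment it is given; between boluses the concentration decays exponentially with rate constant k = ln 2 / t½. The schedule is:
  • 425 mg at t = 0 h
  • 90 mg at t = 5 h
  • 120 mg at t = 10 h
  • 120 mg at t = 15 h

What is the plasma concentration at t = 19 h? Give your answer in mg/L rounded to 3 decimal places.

36.593 mg/L

k = ln 2 / 2 = 0.34657 per h
Dose 1 (425 mg at t=0 h): 425·exp(−0.34657·19) = 0.587 mg/L
Dose 2 (90 mg at t=5 h): 90·exp(−0.34657·14) = 0.703 mg/L
Dose 3 (120 mg at t=10 h): 120·exp(−0.34657·9) = 5.303 mg/L
Dose 4 (120 mg at t=15 h): 120·exp(−0.34657·4) = 30.000 mg/L
C(19) = 0.587 + 0.703 + 5.303 + 30.000 = 36.593 mg/L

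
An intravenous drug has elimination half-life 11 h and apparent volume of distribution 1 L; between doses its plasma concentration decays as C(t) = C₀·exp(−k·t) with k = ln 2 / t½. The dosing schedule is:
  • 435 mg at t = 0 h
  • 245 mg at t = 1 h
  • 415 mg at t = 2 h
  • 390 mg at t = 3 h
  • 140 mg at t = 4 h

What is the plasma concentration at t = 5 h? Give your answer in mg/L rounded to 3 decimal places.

k = ln 2 / 11 = 0.06301 per h
Dose 1 (435 mg at t=0 h): 435·exp(−0.06301·5) = 317.437 mg/L
Dose 2 (245 mg at t=1 h): 245·exp(−0.06301·4) = 190.415 mg/L
Dose 3 (415 mg at t=2 h): 415·exp(−0.06301·3) = 343.518 mg/L
Dose 4 (390 mg at t=3 h): 390·exp(−0.06301·2) = 343.821 mg/L
Dose 5 (140 mg at t=4 h): 140·exp(−0.06301·1) = 131.450 mg/L
C(5) = 317.437 + 190.415 + 343.518 + 343.821 + 131.450 = 1326.640 mg/L

1326.640 mg/L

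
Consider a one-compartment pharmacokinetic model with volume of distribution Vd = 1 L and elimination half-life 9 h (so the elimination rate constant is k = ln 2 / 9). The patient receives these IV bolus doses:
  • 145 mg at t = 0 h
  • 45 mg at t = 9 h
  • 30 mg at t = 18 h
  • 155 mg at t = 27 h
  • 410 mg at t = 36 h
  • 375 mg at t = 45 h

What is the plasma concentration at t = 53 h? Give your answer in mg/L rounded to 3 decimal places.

k = ln 2 / 9 = 0.07702 per h
Dose 1 (145 mg at t=0 h): 145·exp(−0.07702·53) = 2.447 mg/L
Dose 2 (45 mg at t=9 h): 45·exp(−0.07702·44) = 1.519 mg/L
Dose 3 (30 mg at t=18 h): 30·exp(−0.07702·35) = 2.025 mg/L
Dose 4 (155 mg at t=27 h): 155·exp(−0.07702·26) = 20.926 mg/L
Dose 5 (410 mg at t=36 h): 410·exp(−0.07702·17) = 110.706 mg/L
Dose 6 (375 mg at t=45 h): 375·exp(−0.07702·8) = 202.511 mg/L
C(53) = 2.447 + 1.519 + 2.025 + 20.926 + 110.706 + 202.511 = 340.134 mg/L

340.134 mg/L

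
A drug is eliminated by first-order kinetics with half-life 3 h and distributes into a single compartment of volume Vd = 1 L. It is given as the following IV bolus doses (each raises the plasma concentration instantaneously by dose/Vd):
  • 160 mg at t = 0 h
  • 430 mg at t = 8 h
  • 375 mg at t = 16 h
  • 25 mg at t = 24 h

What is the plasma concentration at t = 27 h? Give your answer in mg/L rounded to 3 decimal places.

47.675 mg/L

k = ln 2 / 3 = 0.23105 per h
Dose 1 (160 mg at t=0 h): 160·exp(−0.23105·27) = 0.312 mg/L
Dose 2 (430 mg at t=8 h): 430·exp(−0.23105·19) = 5.333 mg/L
Dose 3 (375 mg at t=16 h): 375·exp(−0.23105·11) = 29.529 mg/L
Dose 4 (25 mg at t=24 h): 25·exp(−0.23105·3) = 12.500 mg/L
C(27) = 0.312 + 5.333 + 29.529 + 12.500 = 47.675 mg/L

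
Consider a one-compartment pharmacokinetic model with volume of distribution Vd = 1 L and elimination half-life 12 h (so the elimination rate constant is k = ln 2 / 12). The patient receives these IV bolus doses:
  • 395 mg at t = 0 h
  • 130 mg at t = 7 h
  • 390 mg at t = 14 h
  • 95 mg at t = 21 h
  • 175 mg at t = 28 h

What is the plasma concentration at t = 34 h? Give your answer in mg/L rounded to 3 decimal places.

k = ln 2 / 12 = 0.05776 per h
Dose 1 (395 mg at t=0 h): 395·exp(−0.05776·34) = 55.422 mg/L
Dose 2 (130 mg at t=7 h): 130·exp(−0.05776·27) = 27.329 mg/L
Dose 3 (390 mg at t=14 h): 390·exp(−0.05776·20) = 122.842 mg/L
Dose 4 (95 mg at t=21 h): 95·exp(−0.05776·13) = 44.834 mg/L
Dose 5 (175 mg at t=28 h): 175·exp(−0.05776·6) = 123.744 mg/L
C(34) = 55.422 + 27.329 + 122.842 + 44.834 + 123.744 = 374.171 mg/L

374.171 mg/L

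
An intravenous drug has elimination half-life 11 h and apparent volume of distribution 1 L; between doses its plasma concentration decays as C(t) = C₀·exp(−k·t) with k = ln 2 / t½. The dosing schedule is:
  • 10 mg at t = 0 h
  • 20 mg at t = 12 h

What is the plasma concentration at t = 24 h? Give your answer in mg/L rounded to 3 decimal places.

k = ln 2 / 11 = 0.06301 per h
Dose 1 (10 mg at t=0 h): 10·exp(−0.06301·24) = 2.204 mg/L
Dose 2 (20 mg at t=12 h): 20·exp(−0.06301·12) = 9.389 mg/L
C(24) = 2.204 + 9.389 = 11.593 mg/L

11.593 mg/L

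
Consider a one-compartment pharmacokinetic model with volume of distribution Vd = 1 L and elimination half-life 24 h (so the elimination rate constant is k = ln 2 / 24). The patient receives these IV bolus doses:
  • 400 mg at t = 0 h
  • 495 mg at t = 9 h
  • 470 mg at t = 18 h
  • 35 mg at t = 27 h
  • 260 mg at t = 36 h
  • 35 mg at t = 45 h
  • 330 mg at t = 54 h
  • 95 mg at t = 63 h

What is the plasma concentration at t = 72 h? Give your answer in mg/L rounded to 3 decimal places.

616.035 mg/L

k = ln 2 / 24 = 0.02888 per h
Dose 1 (400 mg at t=0 h): 400·exp(−0.02888·72) = 50.000 mg/L
Dose 2 (495 mg at t=9 h): 495·exp(−0.02888·63) = 80.242 mg/L
Dose 3 (470 mg at t=18 h): 470·exp(−0.02888·54) = 98.805 mg/L
Dose 4 (35 mg at t=27 h): 35·exp(−0.02888·45) = 9.542 mg/L
Dose 5 (260 mg at t=36 h): 260·exp(−0.02888·36) = 91.924 mg/L
Dose 6 (35 mg at t=45 h): 35·exp(−0.02888·27) = 16.048 mg/L
Dose 7 (330 mg at t=54 h): 330·exp(−0.02888·18) = 196.219 mg/L
Dose 8 (95 mg at t=63 h): 95·exp(−0.02888·9) = 73.255 mg/L
C(72) = 50.000 + 80.242 + 98.805 + 9.542 + 91.924 + 16.048 + 196.219 + 73.255 = 616.035 mg/L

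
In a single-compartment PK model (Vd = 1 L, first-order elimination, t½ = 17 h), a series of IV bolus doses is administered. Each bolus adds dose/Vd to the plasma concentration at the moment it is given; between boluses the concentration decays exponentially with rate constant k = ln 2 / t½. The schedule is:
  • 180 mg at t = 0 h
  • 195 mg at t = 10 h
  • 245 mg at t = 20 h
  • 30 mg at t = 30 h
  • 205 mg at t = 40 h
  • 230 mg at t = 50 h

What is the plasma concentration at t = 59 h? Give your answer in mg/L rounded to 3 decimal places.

355.659 mg/L

k = ln 2 / 17 = 0.04077 per h
Dose 1 (180 mg at t=0 h): 180·exp(−0.04077·59) = 16.238 mg/L
Dose 2 (195 mg at t=10 h): 195·exp(−0.04077·49) = 26.446 mg/L
Dose 3 (245 mg at t=20 h): 245·exp(−0.04077·39) = 49.954 mg/L
Dose 4 (30 mg at t=30 h): 30·exp(−0.04077·29) = 9.196 mg/L
Dose 5 (205 mg at t=40 h): 205·exp(−0.04077·19) = 94.473 mg/L
Dose 6 (230 mg at t=50 h): 230·exp(−0.04077·9) = 159.353 mg/L
C(59) = 16.238 + 26.446 + 49.954 + 9.196 + 94.473 + 159.353 = 355.659 mg/L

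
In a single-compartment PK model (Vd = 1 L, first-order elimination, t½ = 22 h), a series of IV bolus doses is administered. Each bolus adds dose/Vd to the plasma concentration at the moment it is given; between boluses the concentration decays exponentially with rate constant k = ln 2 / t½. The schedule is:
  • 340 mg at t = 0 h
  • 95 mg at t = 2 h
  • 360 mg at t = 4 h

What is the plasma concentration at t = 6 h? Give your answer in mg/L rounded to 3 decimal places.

k = ln 2 / 22 = 0.03151 per h
Dose 1 (340 mg at t=0 h): 340·exp(−0.03151·6) = 281.436 mg/L
Dose 2 (95 mg at t=2 h): 95·exp(−0.03151·4) = 83.751 mg/L
Dose 3 (360 mg at t=4 h): 360·exp(−0.03151·2) = 338.015 mg/L
C(6) = 281.436 + 83.751 + 338.015 = 703.202 mg/L

703.202 mg/L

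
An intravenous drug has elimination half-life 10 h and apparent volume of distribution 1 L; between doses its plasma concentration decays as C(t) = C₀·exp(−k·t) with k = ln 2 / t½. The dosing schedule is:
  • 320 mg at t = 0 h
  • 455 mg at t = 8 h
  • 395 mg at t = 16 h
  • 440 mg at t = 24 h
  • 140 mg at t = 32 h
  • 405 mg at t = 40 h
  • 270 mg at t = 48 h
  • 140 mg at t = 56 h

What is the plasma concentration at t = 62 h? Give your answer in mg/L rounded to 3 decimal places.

k = ln 2 / 10 = 0.06931 per h
Dose 1 (320 mg at t=0 h): 320·exp(−0.06931·62) = 4.353 mg/L
Dose 2 (455 mg at t=8 h): 455·exp(−0.06931·54) = 10.776 mg/L
Dose 3 (395 mg at t=16 h): 395·exp(−0.06931·46) = 16.288 mg/L
Dose 4 (440 mg at t=24 h): 440·exp(−0.06931·38) = 31.589 mg/L
Dose 5 (140 mg at t=32 h): 140·exp(−0.06931·30) = 17.500 mg/L
Dose 6 (405 mg at t=40 h): 405·exp(−0.06931·22) = 88.143 mg/L
Dose 7 (270 mg at t=48 h): 270·exp(−0.06931·14) = 102.311 mg/L
Dose 8 (140 mg at t=56 h): 140·exp(−0.06931·6) = 92.366 mg/L
C(62) = 4.353 + 10.776 + 16.288 + 31.589 + 17.500 + 88.143 + 102.311 + 92.366 = 363.325 mg/L

363.325 mg/L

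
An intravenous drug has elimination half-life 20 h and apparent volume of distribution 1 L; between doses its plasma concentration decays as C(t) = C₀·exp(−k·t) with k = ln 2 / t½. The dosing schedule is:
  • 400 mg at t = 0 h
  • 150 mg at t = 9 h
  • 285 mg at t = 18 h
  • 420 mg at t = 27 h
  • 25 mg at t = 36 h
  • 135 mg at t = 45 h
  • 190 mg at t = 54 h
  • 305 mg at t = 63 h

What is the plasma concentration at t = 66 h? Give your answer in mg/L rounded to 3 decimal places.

k = ln 2 / 20 = 0.03466 per h
Dose 1 (400 mg at t=0 h): 400·exp(−0.03466·66) = 40.613 mg/L
Dose 2 (150 mg at t=9 h): 150·exp(−0.03466·57) = 20.804 mg/L
Dose 3 (285 mg at t=18 h): 285·exp(−0.03466·48) = 53.997 mg/L
Dose 4 (420 mg at t=27 h): 420·exp(−0.03466·39) = 108.703 mg/L
Dose 5 (25 mg at t=36 h): 25·exp(−0.03466·30) = 8.839 mg/L
Dose 6 (135 mg at t=45 h): 135·exp(−0.03466·21) = 65.201 mg/L
Dose 7 (190 mg at t=54 h): 190·exp(−0.03466·12) = 125.353 mg/L
Dose 8 (305 mg at t=63 h): 305·exp(−0.03466·3) = 274.881 mg/L
C(66) = 40.613 + 20.804 + 53.997 + 108.703 + 8.839 + 65.201 + 125.353 + 274.881 = 698.391 mg/L

698.391 mg/L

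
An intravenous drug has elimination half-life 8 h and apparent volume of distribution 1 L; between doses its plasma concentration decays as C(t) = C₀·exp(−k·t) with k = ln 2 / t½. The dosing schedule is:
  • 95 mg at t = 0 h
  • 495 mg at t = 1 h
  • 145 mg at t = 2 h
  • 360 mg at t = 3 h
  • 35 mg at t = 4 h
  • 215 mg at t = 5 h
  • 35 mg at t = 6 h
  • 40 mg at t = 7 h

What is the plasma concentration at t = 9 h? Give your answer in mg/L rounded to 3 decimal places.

k = ln 2 / 8 = 0.08664 per h
Dose 1 (95 mg at t=0 h): 95·exp(−0.08664·9) = 43.558 mg/L
Dose 2 (495 mg at t=1 h): 495·exp(−0.08664·8) = 247.500 mg/L
Dose 3 (145 mg at t=2 h): 145·exp(−0.08664·7) = 79.062 mg/L
Dose 4 (360 mg at t=3 h): 360·exp(−0.08664·6) = 214.057 mg/L
Dose 5 (35 mg at t=4 h): 35·exp(−0.08664·5) = 22.695 mg/L
Dose 6 (215 mg at t=5 h): 215·exp(−0.08664·4) = 152.028 mg/L
Dose 7 (35 mg at t=6 h): 35·exp(−0.08664·3) = 26.989 mg/L
Dose 8 (40 mg at t=7 h): 40·exp(−0.08664·2) = 33.636 mg/L
C(9) = 43.558 + 247.500 + 79.062 + 214.057 + 22.695 + 152.028 + 26.989 + 33.636 = 819.524 mg/L

819.524 mg/L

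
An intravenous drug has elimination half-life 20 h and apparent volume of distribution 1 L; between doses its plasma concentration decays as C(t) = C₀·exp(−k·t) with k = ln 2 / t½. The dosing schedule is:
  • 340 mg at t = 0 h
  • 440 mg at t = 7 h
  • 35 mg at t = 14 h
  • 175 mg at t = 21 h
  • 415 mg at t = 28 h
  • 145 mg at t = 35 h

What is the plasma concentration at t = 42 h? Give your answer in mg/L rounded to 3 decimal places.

677.130 mg/L

k = ln 2 / 20 = 0.03466 per h
Dose 1 (340 mg at t=0 h): 340·exp(−0.03466·42) = 79.308 mg/L
Dose 2 (440 mg at t=7 h): 440·exp(−0.03466·35) = 130.813 mg/L
Dose 3 (35 mg at t=14 h): 35·exp(−0.03466·28) = 13.263 mg/L
Dose 4 (175 mg at t=21 h): 175·exp(−0.03466·21) = 84.519 mg/L
Dose 5 (415 mg at t=28 h): 415·exp(−0.03466·14) = 255.462 mg/L
Dose 6 (145 mg at t=35 h): 145·exp(−0.03466·7) = 113.765 mg/L
C(42) = 79.308 + 130.813 + 13.263 + 84.519 + 255.462 + 113.765 = 677.130 mg/L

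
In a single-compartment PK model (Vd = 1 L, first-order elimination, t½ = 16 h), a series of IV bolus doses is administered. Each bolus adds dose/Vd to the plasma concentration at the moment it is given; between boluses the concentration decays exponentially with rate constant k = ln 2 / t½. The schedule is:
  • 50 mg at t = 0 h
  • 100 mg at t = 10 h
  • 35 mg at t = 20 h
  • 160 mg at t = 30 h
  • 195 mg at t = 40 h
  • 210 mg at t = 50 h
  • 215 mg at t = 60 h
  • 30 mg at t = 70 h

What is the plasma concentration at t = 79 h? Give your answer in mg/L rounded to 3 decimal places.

k = ln 2 / 16 = 0.04332 per h
Dose 1 (50 mg at t=0 h): 50·exp(−0.04332·79) = 1.632 mg/L
Dose 2 (100 mg at t=10 h): 100·exp(−0.04332·69) = 5.033 mg/L
Dose 3 (35 mg at t=20 h): 35·exp(−0.04332·59) = 2.717 mg/L
Dose 4 (160 mg at t=30 h): 160·exp(−0.04332·49) = 19.152 mg/L
Dose 5 (195 mg at t=40 h): 195·exp(−0.04332·39) = 35.998 mg/L
Dose 6 (210 mg at t=50 h): 210·exp(−0.04332·29) = 59.786 mg/L
Dose 7 (215 mg at t=60 h): 215·exp(−0.04332·19) = 94.399 mg/L
Dose 8 (30 mg at t=70 h): 30·exp(−0.04332·9) = 20.314 mg/L
C(79) = 1.632 + 5.033 + 2.717 + 19.152 + 35.998 + 59.786 + 94.399 + 20.314 = 239.030 mg/L

239.030 mg/L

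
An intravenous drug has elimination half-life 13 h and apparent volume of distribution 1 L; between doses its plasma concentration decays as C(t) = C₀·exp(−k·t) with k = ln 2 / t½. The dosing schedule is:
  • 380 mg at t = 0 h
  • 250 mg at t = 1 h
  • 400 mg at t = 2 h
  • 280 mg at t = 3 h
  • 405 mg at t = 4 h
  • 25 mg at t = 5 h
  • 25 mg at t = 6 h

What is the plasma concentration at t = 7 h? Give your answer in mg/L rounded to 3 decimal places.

1367.105 mg/L

k = ln 2 / 13 = 0.05332 per h
Dose 1 (380 mg at t=0 h): 380·exp(−0.05332·7) = 261.632 mg/L
Dose 2 (250 mg at t=1 h): 250·exp(−0.05332·6) = 181.553 mg/L
Dose 3 (400 mg at t=2 h): 400·exp(−0.05332·5) = 306.393 mg/L
Dose 4 (280 mg at t=3 h): 280·exp(−0.05332·4) = 226.221 mg/L
Dose 5 (405 mg at t=4 h): 405·exp(−0.05332·3) = 345.133 mg/L
Dose 6 (25 mg at t=5 h): 25·exp(−0.05332·2) = 22.471 mg/L
Dose 7 (25 mg at t=6 h): 25·exp(−0.05332·1) = 23.702 mg/L
C(7) = 261.632 + 181.553 + 306.393 + 226.221 + 345.133 + 22.471 + 23.702 = 1367.105 mg/L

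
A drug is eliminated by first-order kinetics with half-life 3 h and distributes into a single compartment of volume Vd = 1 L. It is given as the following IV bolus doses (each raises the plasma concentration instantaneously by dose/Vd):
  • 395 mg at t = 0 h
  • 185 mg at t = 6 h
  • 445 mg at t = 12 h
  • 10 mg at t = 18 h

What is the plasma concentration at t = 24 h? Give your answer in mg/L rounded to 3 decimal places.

k = ln 2 / 3 = 0.23105 per h
Dose 1 (395 mg at t=0 h): 395·exp(−0.23105·24) = 1.543 mg/L
Dose 2 (185 mg at t=6 h): 185·exp(−0.23105·18) = 2.891 mg/L
Dose 3 (445 mg at t=12 h): 445·exp(−0.23105·12) = 27.812 mg/L
Dose 4 (10 mg at t=18 h): 10·exp(−0.23105·6) = 2.500 mg/L
C(24) = 1.543 + 2.891 + 27.812 + 2.500 = 34.746 mg/L

34.746 mg/L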